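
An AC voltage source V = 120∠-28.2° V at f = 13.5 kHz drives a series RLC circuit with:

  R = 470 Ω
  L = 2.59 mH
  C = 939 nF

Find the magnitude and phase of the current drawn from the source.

Step 1 — Angular frequency: ω = 2π·f = 2π·1.35e+04 = 8.482e+04 rad/s.
Step 2 — Component impedances:
  R: Z = R = 470 Ω
  L: Z = jωL = j·8.482e+04·0.00259 = 0 + j219.7 Ω
  C: Z = 1/(jωC) = -j/(ω·C) = 0 - j12.56 Ω
Step 3 — Series combination: Z_total = R + L + C = 470 + j207.1 Ω = 513.6∠23.8° Ω.
Step 4 — Source phasor: V = 120∠-28.2° V = 105.8 - j56.71 V.
Step 5 — Ohm's law: I = V / Z_total = (105.8 - j56.71) / (470 + j207.1) = 0.1439 - j0.1841 A.
Step 6 — Convert to polar: |I| = 0.2336 A, ∠I = -52.0°.

I = 0.2336∠-52.0° A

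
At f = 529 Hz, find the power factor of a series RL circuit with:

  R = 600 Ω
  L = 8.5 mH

Step 1 — Angular frequency: ω = 2π·f = 2π·529 = 3324 rad/s.
Step 2 — Component impedances:
  R: Z = R = 600 Ω
  L: Z = jωL = j·3324·0.0085 = 0 + j28.25 Ω
Step 3 — Series combination: Z_total = R + L = 600 + j28.25 Ω = 600.7∠2.7° Ω.
Step 4 — Power factor: PF = cos(φ) = Re(Z)/|Z| = 600/600.66 = 0.9989.
Step 5 — Type: Im(Z) = 28.25 ⇒ lagging (phase φ = 2.7°).

PF = 0.9989 (lagging, φ = 2.7°)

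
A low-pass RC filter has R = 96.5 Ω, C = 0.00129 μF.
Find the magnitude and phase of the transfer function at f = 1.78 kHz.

Step 1 — Angular frequency: ω = 2π·1780 = 1.118e+04 rad/s.
Step 2 — Transfer function: H(jω) = 1/(1 + jωRC).
Step 3 — Denominator: 1 + jωRC = 1 + j·1.118e+04·96.5·1.29e-09 = 1 + j0.001392.
Step 4 — H = 1 - j0.001392.
Step 5 — Magnitude: |H| = 1 (-0.0 dB); phase: φ = -0.1°.

|H| = 1 (-0.0 dB), φ = -0.1°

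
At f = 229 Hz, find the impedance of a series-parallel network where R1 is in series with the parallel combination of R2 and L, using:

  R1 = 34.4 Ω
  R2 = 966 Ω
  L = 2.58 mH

Step 1 — Angular frequency: ω = 2π·f = 2π·229 = 1439 rad/s.
Step 2 — Component impedances:
  R1: Z = R = 34.4 Ω
  R2: Z = R = 966 Ω
  L: Z = jωL = j·1439·0.00258 = 0 + j3.712 Ω
Step 3 — Parallel branch: R2 || L = 1/(1/R2 + 1/L) = 0.01427 + j3.712 Ω.
Step 4 — Series with R1: Z_total = R1 + (R2 || L) = 34.41 + j3.712 Ω = 34.61∠6.2° Ω.

Z = 34.41 + j3.712 Ω = 34.61∠6.2° Ω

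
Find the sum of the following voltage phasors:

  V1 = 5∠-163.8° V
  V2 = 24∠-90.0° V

Step 1 — Convert each phasor to rectangular form:
  V1 = 5·(cos(-163.8°) + j·sin(-163.8°)) = -4.801 - j1.395 V
  V2 = 24·(cos(-90.0°) + j·sin(-90.0°)) = 0 - j24 V
Step 2 — Sum components: V_total = -4.801 - j25.39 V.
Step 3 — Convert to polar: |V_total| = 25.84 V, ∠V_total = -100.7°.

V_total = 25.84∠-100.7° V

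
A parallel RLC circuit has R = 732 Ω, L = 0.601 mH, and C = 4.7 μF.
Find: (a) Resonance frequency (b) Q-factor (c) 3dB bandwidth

Step 1 — Resonance: ω₀ = 1/√(LC) = 1/√(0.000601·4.7e-06) = 1.882e+04 rad/s.
Step 2 — f₀ = ω₀/(2π) = 2995 Hz.
Step 3 — Parallel Q: Q = R/(ω₀L) = 732/(1.882e+04·0.000601) = 64.73.
Step 4 — Bandwidth: Δω = ω₀/Q = 290.7 rad/s; BW = Δω/(2π) = 46.26 Hz.

(a) f₀ = 2995 Hz  (b) Q = 64.73  (c) BW = 46.26 Hz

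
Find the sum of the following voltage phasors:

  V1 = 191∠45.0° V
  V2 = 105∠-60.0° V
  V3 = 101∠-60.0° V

Step 1 — Convert each phasor to rectangular form:
  V1 = 191·(cos(45.0°) + j·sin(45.0°)) = 135.1 + j135.1 V
  V2 = 105·(cos(-60.0°) + j·sin(-60.0°)) = 52.5 - j90.93 V
  V3 = 101·(cos(-60.0°) + j·sin(-60.0°)) = 50.5 - j87.47 V
Step 2 — Sum components: V_total = 238.1 - j43.34 V.
Step 3 — Convert to polar: |V_total| = 242 V, ∠V_total = -10.3°.

V_total = 242∠-10.3° V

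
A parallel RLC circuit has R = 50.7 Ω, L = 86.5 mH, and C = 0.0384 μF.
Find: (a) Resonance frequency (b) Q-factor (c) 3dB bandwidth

Step 1 — Resonance: ω₀ = 1/√(LC) = 1/√(0.0865·3.84e-08) = 1.735e+04 rad/s.
Step 2 — f₀ = ω₀/(2π) = 2762 Hz.
Step 3 — Parallel Q: Q = R/(ω₀L) = 50.7/(1.735e+04·0.0865) = 0.03378.
Step 4 — Bandwidth: Δω = ω₀/Q = 5.136e+05 rad/s; BW = Δω/(2π) = 8.175e+04 Hz.

(a) f₀ = 2762 Hz  (b) Q = 0.03378  (c) BW = 8.175e+04 Hz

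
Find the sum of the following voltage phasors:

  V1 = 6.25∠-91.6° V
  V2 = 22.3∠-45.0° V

Step 1 — Convert each phasor to rectangular form:
  V1 = 6.25·(cos(-91.6°) + j·sin(-91.6°)) = -0.1745 - j6.248 V
  V2 = 22.3·(cos(-45.0°) + j·sin(-45.0°)) = 15.77 - j15.77 V
Step 2 — Sum components: V_total = 15.59 - j22.02 V.
Step 3 — Convert to polar: |V_total| = 26.98 V, ∠V_total = -54.7°.

V_total = 26.98∠-54.7° V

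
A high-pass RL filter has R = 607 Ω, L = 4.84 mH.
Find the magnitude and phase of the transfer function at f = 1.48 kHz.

Step 1 — Angular frequency: ω = 2π·1480 = 9299 rad/s.
Step 2 — Transfer function: H(jω) = jωL/(R + jωL).
Step 3 — Numerator jωL = j·45.01; denominator R + jωL = 607 + j45.01.
Step 4 — H = 0.005468 + j0.07374.
Step 5 — Magnitude: |H| = 0.07394 (-22.6 dB); phase: φ = 85.8°.

|H| = 0.07394 (-22.6 dB), φ = 85.8°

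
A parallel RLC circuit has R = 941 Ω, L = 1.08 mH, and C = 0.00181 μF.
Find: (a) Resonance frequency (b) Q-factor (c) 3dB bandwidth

Step 1 — Resonance: ω₀ = 1/√(LC) = 1/√(0.00108·1.81e-09) = 7.152e+05 rad/s.
Step 2 — f₀ = ω₀/(2π) = 1.138e+05 Hz.
Step 3 — Parallel Q: Q = R/(ω₀L) = 941/(7.152e+05·0.00108) = 1.218.
Step 4 — Bandwidth: Δω = ω₀/Q = 5.871e+05 rad/s; BW = Δω/(2π) = 9.344e+04 Hz.

(a) f₀ = 1.138e+05 Hz  (b) Q = 1.218  (c) BW = 9.344e+04 Hz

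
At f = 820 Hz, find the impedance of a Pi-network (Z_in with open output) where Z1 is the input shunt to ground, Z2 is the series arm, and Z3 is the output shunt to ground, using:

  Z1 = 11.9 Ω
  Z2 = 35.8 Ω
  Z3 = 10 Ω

Step 1 — Angular frequency: ω = 2π·f = 2π·820 = 5152 rad/s.
Step 2 — Component impedances:
  Z1: Z = R = 11.9 Ω
  Z2: Z = R = 35.8 Ω
  Z3: Z = R = 10 Ω
Step 3 — With open output, the series arm Z2 and the output shunt Z3 appear in series to ground: Z2 + Z3 = 45.8 Ω.
Step 4 — Parallel with input shunt Z1: Z_in = Z1 || (Z2 + Z3) = 9.446 Ω = 9.446∠0.0° Ω.

Z = 9.446 Ω = 9.446∠0.0° Ω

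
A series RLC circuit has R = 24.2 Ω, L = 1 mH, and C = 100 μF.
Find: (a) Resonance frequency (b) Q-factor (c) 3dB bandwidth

Step 1 — Resonance: ω₀ = 1/√(LC) = 1/√(0.001·0.0001) = 3162 rad/s.
Step 2 — f₀ = ω₀/(2π) = 503.3 Hz.
Step 3 — Series Q: Q = ω₀L/R = 3162·0.001/24.2 = 0.1307.
Step 4 — Bandwidth: Δω = ω₀/Q = 2.42e+04 rad/s; BW = Δω/(2π) = 3852 Hz.

(a) f₀ = 503.3 Hz  (b) Q = 0.1307  (c) BW = 3852 Hz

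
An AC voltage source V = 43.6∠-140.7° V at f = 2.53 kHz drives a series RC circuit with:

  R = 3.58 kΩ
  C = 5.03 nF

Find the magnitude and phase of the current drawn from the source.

Step 1 — Angular frequency: ω = 2π·f = 2π·2530 = 1.59e+04 rad/s.
Step 2 — Component impedances:
  R: Z = R = 3580 Ω
  C: Z = 1/(jωC) = -j/(ω·C) = 0 - j1.251e+04 Ω
Step 3 — Series combination: Z_total = R + C = 3580 - j1.251e+04 Ω = 1.301e+04∠-74.0° Ω.
Step 4 — Source phasor: V = 43.6∠-140.7° V = -33.74 - j27.62 V.
Step 5 — Ohm's law: I = V / Z_total = (-33.74 - j27.62) / (3580 - j1.251e+04) = 0.001327 - j0.003078 A.
Step 6 — Convert to polar: |I| = 0.003352 A, ∠I = -66.7°.

I = 0.003352∠-66.7° A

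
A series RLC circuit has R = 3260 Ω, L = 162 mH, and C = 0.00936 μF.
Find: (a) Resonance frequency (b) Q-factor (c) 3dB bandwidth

Step 1 — Resonance: ω₀ = 1/√(LC) = 1/√(0.162·9.36e-09) = 2.568e+04 rad/s.
Step 2 — f₀ = ω₀/(2π) = 4087 Hz.
Step 3 — Series Q: Q = ω₀L/R = 2.568e+04·0.162/3260 = 1.276.
Step 4 — Bandwidth: Δω = ω₀/Q = 2.012e+04 rad/s; BW = Δω/(2π) = 3203 Hz.

(a) f₀ = 4087 Hz  (b) Q = 1.276  (c) BW = 3203 Hz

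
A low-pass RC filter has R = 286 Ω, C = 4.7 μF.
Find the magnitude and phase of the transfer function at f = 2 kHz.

Step 1 — Angular frequency: ω = 2π·2000 = 1.257e+04 rad/s.
Step 2 — Transfer function: H(jω) = 1/(1 + jωRC).
Step 3 — Denominator: 1 + jωRC = 1 + j·1.257e+04·286·4.7e-06 = 1 + j16.89.
Step 4 — H = 0.003492 - j0.05899.
Step 5 — Magnitude: |H| = 0.0591 (-24.6 dB); phase: φ = -86.6°.

|H| = 0.0591 (-24.6 dB), φ = -86.6°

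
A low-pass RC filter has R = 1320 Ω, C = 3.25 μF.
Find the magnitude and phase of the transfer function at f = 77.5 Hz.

Step 1 — Angular frequency: ω = 2π·77.5 = 486.9 rad/s.
Step 2 — Transfer function: H(jω) = 1/(1 + jωRC).
Step 3 — Denominator: 1 + jωRC = 1 + j·486.9·1320·3.25e-06 = 1 + j2.089.
Step 4 — H = 0.1864 - j0.3895.
Step 5 — Magnitude: |H| = 0.4318 (-7.3 dB); phase: φ = -64.4°.

|H| = 0.4318 (-7.3 dB), φ = -64.4°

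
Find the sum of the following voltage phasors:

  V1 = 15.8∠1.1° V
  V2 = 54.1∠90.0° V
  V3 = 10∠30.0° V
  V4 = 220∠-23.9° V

Step 1 — Convert each phasor to rectangular form:
  V1 = 15.8·(cos(1.1°) + j·sin(1.1°)) = 15.8 + j0.3033 V
  V2 = 54.1·(cos(90.0°) + j·sin(90.0°)) = 0 + j54.1 V
  V3 = 10·(cos(30.0°) + j·sin(30.0°)) = 8.66 + j5 V
  V4 = 220·(cos(-23.9°) + j·sin(-23.9°)) = 201.1 - j89.13 V
Step 2 — Sum components: V_total = 225.6 - j29.73 V.
Step 3 — Convert to polar: |V_total| = 227.5 V, ∠V_total = -7.5°.

V_total = 227.5∠-7.5° V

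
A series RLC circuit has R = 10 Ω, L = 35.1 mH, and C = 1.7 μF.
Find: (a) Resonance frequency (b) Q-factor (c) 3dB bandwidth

Step 1 — Resonance: ω₀ = 1/√(LC) = 1/√(0.0351·1.7e-06) = 4094 rad/s.
Step 2 — f₀ = ω₀/(2π) = 651.5 Hz.
Step 3 — Series Q: Q = ω₀L/R = 4094·0.0351/10 = 14.37.
Step 4 — Bandwidth: Δω = ω₀/Q = 284.9 rad/s; BW = Δω/(2π) = 45.34 Hz.

(a) f₀ = 651.5 Hz  (b) Q = 14.37  (c) BW = 45.34 Hz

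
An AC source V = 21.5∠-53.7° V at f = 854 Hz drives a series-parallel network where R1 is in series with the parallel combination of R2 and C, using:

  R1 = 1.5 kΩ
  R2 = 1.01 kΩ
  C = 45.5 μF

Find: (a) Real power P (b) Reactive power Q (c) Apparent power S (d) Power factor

Step 1 — Angular frequency: ω = 2π·f = 2π·854 = 5366 rad/s.
Step 2 — Component impedances:
  R1: Z = R = 1500 Ω
  R2: Z = R = 1010 Ω
  C: Z = 1/(jωC) = -j/(ω·C) = 0 - j4.096 Ω
Step 3 — Parallel branch: R2 || C = 1/(1/R2 + 1/C) = 0.01661 - j4.096 Ω.
Step 4 — Series with R1: Z_total = R1 + (R2 || C) = 1500 - j4.096 Ω = 1500∠-0.2° Ω.
Step 5 — Source phasor: V = 21.5∠-53.7° V = 12.73 - j17.33 V.
Step 6 — Current: I = V / Z = 0.008517 - j0.01153 A = 0.01433∠-53.5° A.
Step 7 — Complex power: S = V·I* = 0.3082 - j0.0008414 VA.
Step 8 — Real power: P = Re(S) = 0.3082 W.
Step 9 — Reactive power: Q = Im(S) = -0.0008414 VAR.
Step 10 — Apparent power: |S| = 0.3082 VA.
Step 11 — Power factor: PF = P/|S| = 1 (leading).

(a) P = 0.3082 W  (b) Q = -0.0008414 VAR  (c) S = 0.3082 VA  (d) PF = 1 (leading)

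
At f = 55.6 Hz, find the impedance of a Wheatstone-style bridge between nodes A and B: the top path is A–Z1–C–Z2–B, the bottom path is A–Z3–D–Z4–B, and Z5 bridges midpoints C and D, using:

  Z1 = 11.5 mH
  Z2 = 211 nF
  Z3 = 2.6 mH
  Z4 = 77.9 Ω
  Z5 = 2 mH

Step 1 — Angular frequency: ω = 2π·f = 2π·55.6 = 349.3 rad/s.
Step 2 — Component impedances:
  Z1: Z = jωL = j·349.3·0.0115 = 0 + j4.017 Ω
  Z2: Z = 1/(jωC) = -j/(ω·C) = 0 - j1.357e+04 Ω
  Z3: Z = jωL = j·349.3·0.0026 = 0 + j0.9083 Ω
  Z4: Z = R = 77.9 Ω
  Z5: Z = jωL = j·349.3·0.002 = 0 + j0.6987 Ω
Step 3 — Bridge requires nodal analysis (the Z5 bridge couples midpoints C and D, so the two paths cannot be reduced to a simple series/parallel combination). Setting node B to ground and injecting 1 A at node A, the 3-node admittance system at A, C, D solves to V_A = Z_AB = 77.9 + j0.3143 Ω = 77.9∠0.2° Ω.

Z = 77.9 + j0.3143 Ω = 77.9∠0.2° Ω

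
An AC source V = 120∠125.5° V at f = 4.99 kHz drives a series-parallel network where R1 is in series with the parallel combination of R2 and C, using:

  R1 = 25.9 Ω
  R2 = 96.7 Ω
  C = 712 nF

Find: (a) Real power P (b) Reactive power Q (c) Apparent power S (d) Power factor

Step 1 — Angular frequency: ω = 2π·f = 2π·4990 = 3.135e+04 rad/s.
Step 2 — Component impedances:
  R1: Z = R = 25.9 Ω
  R2: Z = R = 96.7 Ω
  C: Z = 1/(jωC) = -j/(ω·C) = 0 - j44.8 Ω
Step 3 — Parallel branch: R2 || C = 1/(1/R2 + 1/C) = 17.09 - j36.88 Ω.
Step 4 — Series with R1: Z_total = R1 + (R2 || C) = 42.99 - j36.88 Ω = 56.64∠-40.6° Ω.
Step 5 — Source phasor: V = 120∠125.5° V = -69.68 + j97.69 V.
Step 6 — Current: I = V / Z = -2.057 + j0.5079 A = 2.119∠166.1° A.
Step 7 — Complex power: S = V·I* = 193 - j165.6 VA.
Step 8 — Real power: P = Re(S) = 193 W.
Step 9 — Reactive power: Q = Im(S) = -165.6 VAR.
Step 10 — Apparent power: |S| = 254.2 VA.
Step 11 — Power factor: PF = P/|S| = 0.7589 (leading).

(a) P = 193 W  (b) Q = -165.6 VAR  (c) S = 254.2 VA  (d) PF = 0.7589 (leading)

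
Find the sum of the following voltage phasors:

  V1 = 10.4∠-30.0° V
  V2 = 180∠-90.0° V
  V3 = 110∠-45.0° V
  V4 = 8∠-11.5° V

Step 1 — Convert each phasor to rectangular form:
  V1 = 10.4·(cos(-30.0°) + j·sin(-30.0°)) = 9.007 - j5.2 V
  V2 = 180·(cos(-90.0°) + j·sin(-90.0°)) = 0 - j180 V
  V3 = 110·(cos(-45.0°) + j·sin(-45.0°)) = 77.78 - j77.78 V
  V4 = 8·(cos(-11.5°) + j·sin(-11.5°)) = 7.839 - j1.595 V
Step 2 — Sum components: V_total = 94.63 - j264.6 V.
Step 3 — Convert to polar: |V_total| = 281 V, ∠V_total = -70.3°.

V_total = 281∠-70.3° V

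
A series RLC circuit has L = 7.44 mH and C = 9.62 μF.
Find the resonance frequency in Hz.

Step 1 — Resonance condition Im(Z)=0 gives ω₀ = 1/√(LC).
Step 2 — ω₀ = 1/√(0.00744·9.62e-06) = 3738 rad/s.
Step 3 — f₀ = ω₀/(2π) = 594.9 Hz.

f₀ = 594.9 Hz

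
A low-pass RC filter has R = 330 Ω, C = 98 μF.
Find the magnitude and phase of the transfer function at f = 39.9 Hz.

Step 1 — Angular frequency: ω = 2π·39.9 = 250.7 rad/s.
Step 2 — Transfer function: H(jω) = 1/(1 + jωRC).
Step 3 — Denominator: 1 + jωRC = 1 + j·250.7·330·9.8e-05 = 1 + j8.108.
Step 4 — H = 0.01499 - j0.1215.
Step 5 — Magnitude: |H| = 0.1224 (-18.2 dB); phase: φ = -83.0°.

|H| = 0.1224 (-18.2 dB), φ = -83.0°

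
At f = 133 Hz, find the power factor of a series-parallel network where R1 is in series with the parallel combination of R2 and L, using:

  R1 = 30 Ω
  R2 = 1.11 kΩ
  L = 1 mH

Step 1 — Angular frequency: ω = 2π·f = 2π·133 = 835.7 rad/s.
Step 2 — Component impedances:
  R1: Z = R = 30 Ω
  R2: Z = R = 1110 Ω
  L: Z = jωL = j·835.7·0.001 = 0 + j0.8357 Ω
Step 3 — Parallel branch: R2 || L = 1/(1/R2 + 1/L) = 0.0006291 + j0.8357 Ω.
Step 4 — Series with R1: Z_total = R1 + (R2 || L) = 30 + j0.8357 Ω = 30.01∠1.6° Ω.
Step 5 — Power factor: PF = cos(φ) = Re(Z)/|Z| = 30.001/30.012 = 0.9996.
Step 6 — Type: Im(Z) = 0.8357 ⇒ lagging (phase φ = 1.6°).

PF = 0.9996 (lagging, φ = 1.6°)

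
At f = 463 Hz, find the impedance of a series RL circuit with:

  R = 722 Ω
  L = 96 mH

Step 1 — Angular frequency: ω = 2π·f = 2π·463 = 2909 rad/s.
Step 2 — Component impedances:
  R: Z = R = 722 Ω
  L: Z = jωL = j·2909·0.096 = 0 + j279.3 Ω
Step 3 — Series combination: Z_total = R + L = 722 + j279.3 Ω = 774.1∠21.1° Ω.

Z = 722 + j279.3 Ω = 774.1∠21.1° Ω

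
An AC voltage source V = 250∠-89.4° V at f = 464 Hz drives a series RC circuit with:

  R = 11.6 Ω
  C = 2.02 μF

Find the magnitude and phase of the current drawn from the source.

Step 1 — Angular frequency: ω = 2π·f = 2π·464 = 2915 rad/s.
Step 2 — Component impedances:
  R: Z = R = 11.6 Ω
  C: Z = 1/(jωC) = -j/(ω·C) = 0 - j169.8 Ω
Step 3 — Series combination: Z_total = R + C = 11.6 - j169.8 Ω = 170.2∠-86.1° Ω.
Step 4 — Source phasor: V = 250∠-89.4° V = 2.618 - j250 V.
Step 5 — Ohm's law: I = V / Z_total = (2.618 - j250) / (11.6 - j169.8) = 1.466 - j0.08476 A.
Step 6 — Convert to polar: |I| = 1.469 A, ∠I = -3.3°.

I = 1.469∠-3.3° A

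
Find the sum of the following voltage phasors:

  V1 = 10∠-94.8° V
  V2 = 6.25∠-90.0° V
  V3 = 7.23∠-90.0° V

Step 1 — Convert each phasor to rectangular form:
  V1 = 10·(cos(-94.8°) + j·sin(-94.8°)) = -0.8368 - j9.965 V
  V2 = 6.25·(cos(-90.0°) + j·sin(-90.0°)) = 0 - j6.25 V
  V3 = 7.23·(cos(-90.0°) + j·sin(-90.0°)) = 0 - j7.23 V
Step 2 — Sum components: V_total = -0.8368 - j23.44 V.
Step 3 — Convert to polar: |V_total| = 23.46 V, ∠V_total = -92.0°.

V_total = 23.46∠-92.0° V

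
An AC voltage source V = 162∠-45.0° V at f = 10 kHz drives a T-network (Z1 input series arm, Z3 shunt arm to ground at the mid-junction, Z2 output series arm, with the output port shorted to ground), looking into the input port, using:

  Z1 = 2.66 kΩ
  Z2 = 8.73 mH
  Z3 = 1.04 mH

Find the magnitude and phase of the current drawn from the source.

Step 1 — Angular frequency: ω = 2π·f = 2π·1e+04 = 6.283e+04 rad/s.
Step 2 — Component impedances:
  Z1: Z = R = 2660 Ω
  Z2: Z = jωL = j·6.283e+04·0.00873 = 0 + j548.5 Ω
  Z3: Z = jωL = j·6.283e+04·0.00104 = 0 + j65.35 Ω
Step 3 — With the output port shorted to ground, the output series arm Z2 runs from the junction to ground; the shunt arm Z3 also runs from the junction to ground. They appear in parallel: Z3 || Z2 = 0 + j58.39 Ω.
Step 4 — Series with input arm Z1: Z_in = Z1 + (Z3 || Z2) = 2660 + j58.39 Ω = 2661∠1.3° Ω.
Step 5 — Source phasor: V = 162∠-45.0° V = 114.6 - j114.6 V.
Step 6 — Ohm's law: I = V / Z_total = (114.6 - j114.6) / (2660 + j58.39) = 0.0421 - j0.04399 A.
Step 7 — Convert to polar: |I| = 0.06089 A, ∠I = -46.3°.

I = 0.06089∠-46.3° A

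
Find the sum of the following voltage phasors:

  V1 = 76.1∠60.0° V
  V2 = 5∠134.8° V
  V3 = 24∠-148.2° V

Step 1 — Convert each phasor to rectangular form:
  V1 = 76.1·(cos(60.0°) + j·sin(60.0°)) = 38.05 + j65.9 V
  V2 = 5·(cos(134.8°) + j·sin(134.8°)) = -3.523 + j3.548 V
  V3 = 24·(cos(-148.2°) + j·sin(-148.2°)) = -20.4 - j12.65 V
Step 2 — Sum components: V_total = 14.13 + j56.81 V.
Step 3 — Convert to polar: |V_total| = 58.54 V, ∠V_total = 76.0°.

V_total = 58.54∠76.0° V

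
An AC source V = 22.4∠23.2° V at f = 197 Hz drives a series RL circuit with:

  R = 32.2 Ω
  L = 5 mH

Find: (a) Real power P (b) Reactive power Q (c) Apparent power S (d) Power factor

Step 1 — Angular frequency: ω = 2π·f = 2π·197 = 1238 rad/s.
Step 2 — Component impedances:
  R: Z = R = 32.2 Ω
  L: Z = jωL = j·1238·0.005 = 0 + j6.189 Ω
Step 3 — Series combination: Z_total = R + L = 32.2 + j6.189 Ω = 32.79∠10.9° Ω.
Step 4 — Source phasor: V = 22.4∠23.2° V = 20.59 + j8.824 V.
Step 5 — Current: I = V / Z = 0.6674 + j0.1458 A = 0.6831∠12.3° A.
Step 6 — Complex power: S = V·I* = 15.03 + j2.888 VA.
Step 7 — Real power: P = Re(S) = 15.03 W.
Step 8 — Reactive power: Q = Im(S) = 2.888 VAR.
Step 9 — Apparent power: |S| = 15.3 VA.
Step 10 — Power factor: PF = P/|S| = 0.982 (lagging).

(a) P = 15.03 W  (b) Q = 2.888 VAR  (c) S = 15.3 VA  (d) PF = 0.982 (lagging)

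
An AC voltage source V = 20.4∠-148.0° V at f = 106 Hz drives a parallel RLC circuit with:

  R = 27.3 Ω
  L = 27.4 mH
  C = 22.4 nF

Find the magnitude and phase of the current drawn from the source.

Step 1 — Angular frequency: ω = 2π·f = 2π·106 = 666 rad/s.
Step 2 — Component impedances:
  R: Z = R = 27.3 Ω
  L: Z = jωL = j·666·0.0274 = 0 + j18.25 Ω
  C: Z = 1/(jωC) = -j/(ω·C) = 0 - j6.703e+04 Ω
Step 3 — Parallel combination: 1/Z_total = 1/R + 1/L + 1/C; Z_total = 8.434 + j12.61 Ω = 15.17∠56.2° Ω.
Step 4 — Source phasor: V = 20.4∠-148.0° V = -17.3 - j10.81 V.
Step 5 — Ohm's law: I = V / Z_total = (-17.3 - j10.81) / (8.434 + j12.61) = -1.226 + j0.5518 A.
Step 6 — Convert to polar: |I| = 1.344 A, ∠I = 155.8°.

I = 1.344∠155.8° A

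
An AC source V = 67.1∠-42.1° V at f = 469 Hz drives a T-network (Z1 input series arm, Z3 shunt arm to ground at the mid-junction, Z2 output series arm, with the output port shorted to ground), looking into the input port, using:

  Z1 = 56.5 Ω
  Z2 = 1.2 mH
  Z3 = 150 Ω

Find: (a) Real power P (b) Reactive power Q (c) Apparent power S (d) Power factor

Step 1 — Angular frequency: ω = 2π·f = 2π·469 = 2947 rad/s.
Step 2 — Component impedances:
  Z1: Z = R = 56.5 Ω
  Z2: Z = jωL = j·2947·0.0012 = 0 + j3.536 Ω
  Z3: Z = R = 150 Ω
Step 3 — With the output port shorted to ground, the output series arm Z2 runs from the junction to ground; the shunt arm Z3 also runs from the junction to ground. They appear in parallel: Z3 || Z2 = 0.08332 + j3.534 Ω.
Step 4 — Series with input arm Z1: Z_in = Z1 + (Z3 || Z2) = 56.58 + j3.534 Ω = 56.69∠3.6° Ω.
Step 5 — Source phasor: V = 67.1∠-42.1° V = 49.79 - j44.99 V.
Step 6 — Current: I = V / Z = 0.827 - j0.8467 A = 1.184∠-45.7° A.
Step 7 — Complex power: S = V·I* = 79.26 + j4.951 VA.
Step 8 — Real power: P = Re(S) = 79.26 W.
Step 9 — Reactive power: Q = Im(S) = 4.951 VAR.
Step 10 — Apparent power: |S| = 79.42 VA.
Step 11 — Power factor: PF = P/|S| = 0.9981 (lagging).

(a) P = 79.26 W  (b) Q = 4.951 VAR  (c) S = 79.42 VA  (d) PF = 0.9981 (lagging)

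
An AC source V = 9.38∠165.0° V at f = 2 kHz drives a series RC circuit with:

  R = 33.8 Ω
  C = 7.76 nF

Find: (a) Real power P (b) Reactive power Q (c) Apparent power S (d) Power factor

Step 1 — Angular frequency: ω = 2π·f = 2π·2000 = 1.257e+04 rad/s.
Step 2 — Component impedances:
  R: Z = R = 33.8 Ω
  C: Z = 1/(jωC) = -j/(ω·C) = 0 - j1.025e+04 Ω
Step 3 — Series combination: Z_total = R + C = 33.8 - j1.025e+04 Ω = 1.025e+04∠-89.8° Ω.
Step 4 — Source phasor: V = 9.38∠165.0° V = -9.06 + j2.428 V.
Step 5 — Current: I = V / Z = -0.0002396 - j0.0008827 A = 0.0009147∠-105.2° A.
Step 6 — Complex power: S = V·I* = 2.828e-05 - j0.00858 VA.
Step 7 — Real power: P = Re(S) = 2.828e-05 W.
Step 8 — Reactive power: Q = Im(S) = -0.00858 VAR.
Step 9 — Apparent power: |S| = 0.00858 VA.
Step 10 — Power factor: PF = P/|S| = 0.003296 (leading).

(a) P = 2.828e-05 W  (b) Q = -0.00858 VAR  (c) S = 0.00858 VA  (d) PF = 0.003296 (leading)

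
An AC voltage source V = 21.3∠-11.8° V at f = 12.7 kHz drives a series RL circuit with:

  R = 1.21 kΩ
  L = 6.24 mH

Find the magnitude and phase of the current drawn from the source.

Step 1 — Angular frequency: ω = 2π·f = 2π·1.27e+04 = 7.98e+04 rad/s.
Step 2 — Component impedances:
  R: Z = R = 1210 Ω
  L: Z = jωL = j·7.98e+04·0.00624 = 0 + j497.9 Ω
Step 3 — Series combination: Z_total = R + L = 1210 + j497.9 Ω = 1308∠22.4° Ω.
Step 4 — Source phasor: V = 21.3∠-11.8° V = 20.85 - j4.356 V.
Step 5 — Ohm's law: I = V / Z_total = (20.85 - j4.356) / (1210 + j497.9) = 0.01347 - j0.009142 A.
Step 6 — Convert to polar: |I| = 0.01628 A, ∠I = -34.2°.

I = 0.01628∠-34.2° A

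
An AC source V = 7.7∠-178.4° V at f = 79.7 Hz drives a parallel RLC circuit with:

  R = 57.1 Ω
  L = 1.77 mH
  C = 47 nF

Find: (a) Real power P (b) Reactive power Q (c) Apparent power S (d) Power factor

Step 1 — Angular frequency: ω = 2π·f = 2π·79.7 = 500.8 rad/s.
Step 2 — Component impedances:
  R: Z = R = 57.1 Ω
  L: Z = jωL = j·500.8·0.00177 = 0 + j0.8864 Ω
  C: Z = 1/(jωC) = -j/(ω·C) = 0 - j4.249e+04 Ω
Step 3 — Parallel combination: 1/Z_total = 1/R + 1/L + 1/C; Z_total = 0.01376 + j0.8862 Ω = 0.8863∠89.1° Ω.
Step 4 — Source phasor: V = 7.7∠-178.4° V = -7.697 - j0.215 V.
Step 5 — Current: I = V / Z = -0.3774 + j8.68 A = 8.688∠92.5° A.
Step 6 — Complex power: S = V·I* = 1.038 + j66.89 VA.
Step 7 — Real power: P = Re(S) = 1.038 W.
Step 8 — Reactive power: Q = Im(S) = 66.89 VAR.
Step 9 — Apparent power: |S| = 66.9 VA.
Step 10 — Power factor: PF = P/|S| = 0.01552 (lagging).

(a) P = 1.038 W  (b) Q = 66.89 VAR  (c) S = 66.9 VA  (d) PF = 0.01552 (lagging)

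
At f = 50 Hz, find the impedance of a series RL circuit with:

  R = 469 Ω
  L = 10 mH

Step 1 — Angular frequency: ω = 2π·f = 2π·50 = 314.2 rad/s.
Step 2 — Component impedances:
  R: Z = R = 469 Ω
  L: Z = jωL = j·314.2·0.01 = 0 + j3.142 Ω
Step 3 — Series combination: Z_total = R + L = 469 + j3.142 Ω = 469∠0.4° Ω.

Z = 469 + j3.142 Ω = 469∠0.4° Ω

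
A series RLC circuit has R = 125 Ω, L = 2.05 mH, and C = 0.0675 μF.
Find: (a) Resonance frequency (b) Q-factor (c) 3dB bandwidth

Step 1 — Resonance condition Im(Z)=0 gives ω₀ = 1/√(LC).
Step 2 — ω₀ = 1/√(0.00205·6.75e-08) = 8.501e+04 rad/s.
Step 3 — f₀ = ω₀/(2π) = 1.353e+04 Hz.
Step 4 — Series Q: Q = ω₀L/R = 8.501e+04·0.00205/125 = 1.394.
Step 5 — 3dB bandwidth: Δω = ω₀/Q = 6.098e+04 rad/s; BW = Δω/(2π) = 9705 Hz.

(a) f₀ = 1.353e+04 Hz  (b) Q = 1.394  (c) BW = 9705 Hz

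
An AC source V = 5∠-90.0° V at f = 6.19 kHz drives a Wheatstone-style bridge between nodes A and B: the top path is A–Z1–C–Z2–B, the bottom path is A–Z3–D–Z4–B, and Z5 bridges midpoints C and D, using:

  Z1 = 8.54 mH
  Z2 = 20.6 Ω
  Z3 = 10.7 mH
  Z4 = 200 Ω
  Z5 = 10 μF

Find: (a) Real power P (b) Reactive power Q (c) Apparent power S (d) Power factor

Step 1 — Angular frequency: ω = 2π·f = 2π·6190 = 3.889e+04 rad/s.
Step 2 — Component impedances:
  Z1: Z = jωL = j·3.889e+04·0.00854 = 0 + j332.1 Ω
  Z2: Z = R = 20.6 Ω
  Z3: Z = jωL = j·3.889e+04·0.0107 = 0 + j416.2 Ω
  Z4: Z = R = 200 Ω
  Z5: Z = 1/(jωC) = -j/(ω·C) = 0 - j2.571 Ω
Step 3 — Bridge requires nodal analysis (the Z5 bridge couples midpoints C and D, so the two paths cannot be reduced to a simple series/parallel combination). Setting node B to ground and injecting 1 A at node A, the 3-node admittance system at A, C, D solves to V_A = Z_AB = 18.68 + j184.4 Ω = 185.3∠84.2° Ω.
Step 4 — Source phasor: V = 5∠-90.0° V = 0 - j5 V.
Step 5 — Current: I = V / Z = -0.02684 - j0.002719 A = 0.02698∠-174.2° A.
Step 6 — Complex power: S = V·I* = 0.01359 + j0.1342 VA.
Step 7 — Real power: P = Re(S) = 0.01359 W.
Step 8 — Reactive power: Q = Im(S) = 0.1342 VAR.
Step 9 — Apparent power: |S| = 0.1349 VA.
Step 10 — Power factor: PF = P/|S| = 0.1008 (lagging).

(a) P = 0.01359 W  (b) Q = 0.1342 VAR  (c) S = 0.1349 VA  (d) PF = 0.1008 (lagging)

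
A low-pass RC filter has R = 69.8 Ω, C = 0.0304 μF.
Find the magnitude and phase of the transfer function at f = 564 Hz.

Step 1 — Angular frequency: ω = 2π·564 = 3544 rad/s.
Step 2 — Transfer function: H(jω) = 1/(1 + jωRC).
Step 3 — Denominator: 1 + jωRC = 1 + j·3544·69.8·3.04e-08 = 1 + j0.007519.
Step 4 — H = 0.9999 - j0.007519.
Step 5 — Magnitude: |H| = 1 (-0.0 dB); phase: φ = -0.4°.

|H| = 1 (-0.0 dB), φ = -0.4°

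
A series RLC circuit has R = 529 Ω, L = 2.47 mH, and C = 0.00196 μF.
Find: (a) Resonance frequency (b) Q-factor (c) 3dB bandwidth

Step 1 — Resonance: ω₀ = 1/√(LC) = 1/√(0.00247·1.96e-09) = 4.545e+05 rad/s.
Step 2 — f₀ = ω₀/(2π) = 7.233e+04 Hz.
Step 3 — Series Q: Q = ω₀L/R = 4.545e+05·0.00247/529 = 2.122.
Step 4 — Bandwidth: Δω = ω₀/Q = 2.142e+05 rad/s; BW = Δω/(2π) = 3.409e+04 Hz.

(a) f₀ = 7.233e+04 Hz  (b) Q = 2.122  (c) BW = 3.409e+04 Hz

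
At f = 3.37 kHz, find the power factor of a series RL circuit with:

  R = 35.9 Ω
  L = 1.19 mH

Step 1 — Angular frequency: ω = 2π·f = 2π·3370 = 2.117e+04 rad/s.
Step 2 — Component impedances:
  R: Z = R = 35.9 Ω
  L: Z = jωL = j·2.117e+04·0.00119 = 0 + j25.2 Ω
Step 3 — Series combination: Z_total = R + L = 35.9 + j25.2 Ω = 43.86∠35.1° Ω.
Step 4 — Power factor: PF = cos(φ) = Re(Z)/|Z| = 35.9/43.86 = 0.8185.
Step 5 — Type: Im(Z) = 25.2 ⇒ lagging (phase φ = 35.1°).

PF = 0.8185 (lagging, φ = 35.1°)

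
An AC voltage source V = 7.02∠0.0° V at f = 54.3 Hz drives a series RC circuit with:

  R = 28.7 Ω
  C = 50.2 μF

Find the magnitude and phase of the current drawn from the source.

Step 1 — Angular frequency: ω = 2π·f = 2π·54.3 = 341.2 rad/s.
Step 2 — Component impedances:
  R: Z = R = 28.7 Ω
  C: Z = 1/(jωC) = -j/(ω·C) = 0 - j58.39 Ω
Step 3 — Series combination: Z_total = R + C = 28.7 - j58.39 Ω = 65.06∠-63.8° Ω.
Step 4 — Source phasor: V = 7.02∠0.0° V = 7.02 V.
Step 5 — Ohm's law: I = V / Z_total = (7.02) / (28.7 - j58.39) = 0.0476 + j0.09683 A.
Step 6 — Convert to polar: |I| = 0.1079 A, ∠I = 63.8°.

I = 0.1079∠63.8° A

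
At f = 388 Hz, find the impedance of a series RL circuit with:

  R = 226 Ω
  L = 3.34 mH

Step 1 — Angular frequency: ω = 2π·f = 2π·388 = 2438 rad/s.
Step 2 — Component impedances:
  R: Z = R = 226 Ω
  L: Z = jωL = j·2438·0.00334 = 0 + j8.143 Ω
Step 3 — Series combination: Z_total = R + L = 226 + j8.143 Ω = 226.1∠2.1° Ω.

Z = 226 + j8.143 Ω = 226.1∠2.1° Ω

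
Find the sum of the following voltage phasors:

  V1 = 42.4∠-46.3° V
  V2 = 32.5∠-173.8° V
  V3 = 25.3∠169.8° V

Step 1 — Convert each phasor to rectangular form:
  V1 = 42.4·(cos(-46.3°) + j·sin(-46.3°)) = 29.29 - j30.65 V
  V2 = 32.5·(cos(-173.8°) + j·sin(-173.8°)) = -32.31 - j3.51 V
  V3 = 25.3·(cos(169.8°) + j·sin(169.8°)) = -24.9 + j4.48 V
Step 2 — Sum components: V_total = -27.92 - j29.68 V.
Step 3 — Convert to polar: |V_total| = 40.75 V, ∠V_total = -133.2°.

V_total = 40.75∠-133.2° V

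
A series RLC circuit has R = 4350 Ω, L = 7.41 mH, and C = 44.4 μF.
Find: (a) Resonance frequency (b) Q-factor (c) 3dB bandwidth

Step 1 — Resonance: ω₀ = 1/√(LC) = 1/√(0.00741·4.44e-05) = 1743 rad/s.
Step 2 — f₀ = ω₀/(2π) = 277.5 Hz.
Step 3 — Series Q: Q = ω₀L/R = 1743·0.00741/4350 = 0.00297.
Step 4 — Bandwidth: Δω = ω₀/Q = 5.87e+05 rad/s; BW = Δω/(2π) = 9.343e+04 Hz.

(a) f₀ = 277.5 Hz  (b) Q = 0.00297  (c) BW = 9.343e+04 Hz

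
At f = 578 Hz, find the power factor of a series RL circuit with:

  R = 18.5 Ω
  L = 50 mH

Step 1 — Angular frequency: ω = 2π·f = 2π·578 = 3632 rad/s.
Step 2 — Component impedances:
  R: Z = R = 18.5 Ω
  L: Z = jωL = j·3632·0.05 = 0 + j181.6 Ω
Step 3 — Series combination: Z_total = R + L = 18.5 + j181.6 Ω = 182.5∠84.2° Ω.
Step 4 — Power factor: PF = cos(φ) = Re(Z)/|Z| = 18.5/182.5 = 0.1014.
Step 5 — Type: Im(Z) = 181.6 ⇒ lagging (phase φ = 84.2°).

PF = 0.1014 (lagging, φ = 84.2°)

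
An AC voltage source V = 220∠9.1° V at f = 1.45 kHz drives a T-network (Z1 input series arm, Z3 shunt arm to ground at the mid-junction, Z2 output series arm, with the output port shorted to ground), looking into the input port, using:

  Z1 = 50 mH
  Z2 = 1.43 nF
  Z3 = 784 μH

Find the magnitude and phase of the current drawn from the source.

Step 1 — Angular frequency: ω = 2π·f = 2π·1450 = 9111 rad/s.
Step 2 — Component impedances:
  Z1: Z = jωL = j·9111·0.05 = 0 + j455.5 Ω
  Z2: Z = 1/(jωC) = -j/(ω·C) = 0 - j7.676e+04 Ω
  Z3: Z = jωL = j·9111·0.000784 = 0 + j7.143 Ω
Step 3 — With the output port shorted to ground, the output series arm Z2 runs from the junction to ground; the shunt arm Z3 also runs from the junction to ground. They appear in parallel: Z3 || Z2 = 0 + j7.143 Ω.
Step 4 — Series with input arm Z1: Z_in = Z1 + (Z3 || Z2) = 0 + j462.7 Ω = 462.7∠90.0° Ω.
Step 5 — Source phasor: V = 220∠9.1° V = 217.2 + j34.79 V.
Step 6 — Ohm's law: I = V / Z_total = (217.2 + j34.79) / (0 + j462.7) = 0.0752 - j0.4695 A.
Step 7 — Convert to polar: |I| = 0.4755 A, ∠I = -80.9°.

I = 0.4755∠-80.9° A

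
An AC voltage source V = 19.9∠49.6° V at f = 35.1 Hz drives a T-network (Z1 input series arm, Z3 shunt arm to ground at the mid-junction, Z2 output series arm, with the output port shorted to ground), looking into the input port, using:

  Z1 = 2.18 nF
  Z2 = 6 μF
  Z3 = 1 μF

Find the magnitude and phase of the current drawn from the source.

Step 1 — Angular frequency: ω = 2π·f = 2π·35.1 = 220.5 rad/s.
Step 2 — Component impedances:
  Z1: Z = 1/(jωC) = -j/(ω·C) = 0 - j2.08e+06 Ω
  Z2: Z = 1/(jωC) = -j/(ω·C) = 0 - j755.7 Ω
  Z3: Z = 1/(jωC) = -j/(ω·C) = 0 - j4534 Ω
Step 3 — With the output port shorted to ground, the output series arm Z2 runs from the junction to ground; the shunt arm Z3 also runs from the junction to ground. They appear in parallel: Z3 || Z2 = 0 - j647.8 Ω.
Step 4 — Series with input arm Z1: Z_in = Z1 + (Z3 || Z2) = 0 - j2.081e+06 Ω = 2.081e+06∠-90.0° Ω.
Step 5 — Source phasor: V = 19.9∠49.6° V = 12.9 + j15.15 V.
Step 6 — Ohm's law: I = V / Z_total = (12.9 + j15.15) / (0 - j2.081e+06) = -7.284e-06 + j6.199e-06 A.
Step 7 — Convert to polar: |I| = 9.564e-06 A, ∠I = 139.6°.

I = 9.564e-06∠139.6° A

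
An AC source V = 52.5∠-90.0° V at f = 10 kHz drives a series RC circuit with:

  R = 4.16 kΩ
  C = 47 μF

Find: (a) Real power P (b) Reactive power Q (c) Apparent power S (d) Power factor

Step 1 — Angular frequency: ω = 2π·f = 2π·1e+04 = 6.283e+04 rad/s.
Step 2 — Component impedances:
  R: Z = R = 4160 Ω
  C: Z = 1/(jωC) = -j/(ω·C) = 0 - j0.3386 Ω
Step 3 — Series combination: Z_total = R + C = 4160 - j0.3386 Ω = 4160∠-0.0° Ω.
Step 4 — Source phasor: V = 52.5∠-90.0° V = 0 - j52.5 V.
Step 5 — Current: I = V / Z = 1.027e-06 - j0.01262 A = 0.01262∠-90.0° A.
Step 6 — Complex power: S = V·I* = 0.6626 - j5.393e-05 VA.
Step 7 — Real power: P = Re(S) = 0.6626 W.
Step 8 — Reactive power: Q = Im(S) = -5.393e-05 VAR.
Step 9 — Apparent power: |S| = 0.6626 VA.
Step 10 — Power factor: PF = P/|S| = 1 (leading).

(a) P = 0.6626 W  (b) Q = -5.393e-05 VAR  (c) S = 0.6626 VA  (d) PF = 1 (leading)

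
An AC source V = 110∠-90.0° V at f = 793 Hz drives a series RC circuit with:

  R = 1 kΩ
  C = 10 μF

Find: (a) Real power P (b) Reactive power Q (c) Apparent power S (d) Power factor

Step 1 — Angular frequency: ω = 2π·f = 2π·793 = 4983 rad/s.
Step 2 — Component impedances:
  R: Z = R = 1000 Ω
  C: Z = 1/(jωC) = -j/(ω·C) = 0 - j20.07 Ω
Step 3 — Series combination: Z_total = R + C = 1000 - j20.07 Ω = 1000∠-1.1° Ω.
Step 4 — Source phasor: V = 110∠-90.0° V = 0 - j110 V.
Step 5 — Current: I = V / Z = 0.002207 - j0.11 A = 0.11∠-88.9° A.
Step 6 — Complex power: S = V·I* = 12.1 - j0.2427 VA.
Step 7 — Real power: P = Re(S) = 12.1 W.
Step 8 — Reactive power: Q = Im(S) = -0.2427 VAR.
Step 9 — Apparent power: |S| = 12.1 VA.
Step 10 — Power factor: PF = P/|S| = 0.9998 (leading).

(a) P = 12.1 W  (b) Q = -0.2427 VAR  (c) S = 12.1 VA  (d) PF = 0.9998 (leading)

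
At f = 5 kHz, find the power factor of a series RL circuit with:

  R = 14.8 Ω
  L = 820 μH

Step 1 — Angular frequency: ω = 2π·f = 2π·5000 = 3.142e+04 rad/s.
Step 2 — Component impedances:
  R: Z = R = 14.8 Ω
  L: Z = jωL = j·3.142e+04·0.00082 = 0 + j25.76 Ω
Step 3 — Series combination: Z_total = R + L = 14.8 + j25.76 Ω = 29.71∠60.1° Ω.
Step 4 — Power factor: PF = cos(φ) = Re(Z)/|Z| = 14.8/29.7098 = 0.4982.
Step 5 — Type: Im(Z) = 25.76 ⇒ lagging (phase φ = 60.1°).

PF = 0.4982 (lagging, φ = 60.1°)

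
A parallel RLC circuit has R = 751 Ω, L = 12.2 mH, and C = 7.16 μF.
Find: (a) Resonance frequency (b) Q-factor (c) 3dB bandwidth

Step 1 — Resonance: ω₀ = 1/√(LC) = 1/√(0.0122·7.16e-06) = 3383 rad/s.
Step 2 — f₀ = ω₀/(2π) = 538.5 Hz.
Step 3 — Parallel Q: Q = R/(ω₀L) = 751/(3383·0.0122) = 18.19.
Step 4 — Bandwidth: Δω = ω₀/Q = 186 rad/s; BW = Δω/(2π) = 29.6 Hz.

(a) f₀ = 538.5 Hz  (b) Q = 18.19  (c) BW = 29.6 Hz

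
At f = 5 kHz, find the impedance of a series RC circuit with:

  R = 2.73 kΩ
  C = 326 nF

Step 1 — Angular frequency: ω = 2π·f = 2π·5000 = 3.142e+04 rad/s.
Step 2 — Component impedances:
  R: Z = R = 2730 Ω
  C: Z = 1/(jωC) = -j/(ω·C) = 0 - j97.64 Ω
Step 3 — Series combination: Z_total = R + C = 2730 - j97.64 Ω = 2732∠-2.0° Ω.

Z = 2730 - j97.64 Ω = 2732∠-2.0° Ω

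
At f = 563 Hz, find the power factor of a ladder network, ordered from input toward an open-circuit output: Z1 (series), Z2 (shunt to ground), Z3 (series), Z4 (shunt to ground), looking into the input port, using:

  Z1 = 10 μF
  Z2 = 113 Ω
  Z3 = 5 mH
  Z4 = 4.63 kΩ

Step 1 — Angular frequency: ω = 2π·f = 2π·563 = 3537 rad/s.
Step 2 — Component impedances:
  Z1: Z = 1/(jωC) = -j/(ω·C) = 0 - j28.27 Ω
  Z2: Z = R = 113 Ω
  Z3: Z = jωL = j·3537·0.005 = 0 + j17.69 Ω
  Z4: Z = R = 4630 Ω
Step 3 — Ladder network (open output): work backward from the far end, alternating series and parallel combinations. Z_in = 110.3 - j28.26 Ω = 113.9∠-14.4° Ω.
Step 4 — Power factor: PF = cos(φ) = Re(Z)/|Z| = 110.31/113.87 = 0.9687.
Step 5 — Type: Im(Z) = -28.26 ⇒ leading (phase φ = -14.4°).

PF = 0.9687 (leading, φ = -14.4°)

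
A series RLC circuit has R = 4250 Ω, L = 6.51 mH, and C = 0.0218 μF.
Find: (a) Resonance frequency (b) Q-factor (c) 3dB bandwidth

Step 1 — Resonance: ω₀ = 1/√(LC) = 1/√(0.00651·2.18e-08) = 8.394e+04 rad/s.
Step 2 — f₀ = ω₀/(2π) = 1.336e+04 Hz.
Step 3 — Series Q: Q = ω₀L/R = 8.394e+04·0.00651/4250 = 0.1286.
Step 4 — Bandwidth: Δω = ω₀/Q = 6.528e+05 rad/s; BW = Δω/(2π) = 1.039e+05 Hz.

(a) f₀ = 1.336e+04 Hz  (b) Q = 0.1286  (c) BW = 1.039e+05 Hz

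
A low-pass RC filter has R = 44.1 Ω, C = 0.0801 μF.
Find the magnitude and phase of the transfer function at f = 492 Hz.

Step 1 — Angular frequency: ω = 2π·492 = 3091 rad/s.
Step 2 — Transfer function: H(jω) = 1/(1 + jωRC).
Step 3 — Denominator: 1 + jωRC = 1 + j·3091·44.1·8.01e-08 = 1 + j0.01092.
Step 4 — H = 0.9999 - j0.01092.
Step 5 — Magnitude: |H| = 0.9999 (-0.0 dB); phase: φ = -0.6°.

|H| = 0.9999 (-0.0 dB), φ = -0.6°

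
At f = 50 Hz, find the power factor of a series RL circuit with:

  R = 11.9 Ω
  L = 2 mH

Step 1 — Angular frequency: ω = 2π·f = 2π·50 = 314.2 rad/s.
Step 2 — Component impedances:
  R: Z = R = 11.9 Ω
  L: Z = jωL = j·314.2·0.002 = 0 + j0.6283 Ω
Step 3 — Series combination: Z_total = R + L = 11.9 + j0.6283 Ω = 11.92∠3.0° Ω.
Step 4 — Power factor: PF = cos(φ) = Re(Z)/|Z| = 11.9/11.917 = 0.9986.
Step 5 — Type: Im(Z) = 0.6283 ⇒ lagging (phase φ = 3.0°).

PF = 0.9986 (lagging, φ = 3.0°)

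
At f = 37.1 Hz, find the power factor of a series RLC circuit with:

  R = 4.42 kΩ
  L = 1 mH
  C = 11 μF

Step 1 — Angular frequency: ω = 2π·f = 2π·37.1 = 233.1 rad/s.
Step 2 — Component impedances:
  R: Z = R = 4420 Ω
  L: Z = jωL = j·233.1·0.001 = 0 + j0.2331 Ω
  C: Z = 1/(jωC) = -j/(ω·C) = 0 - j390 Ω
Step 3 — Series combination: Z_total = R + L + C = 4420 - j389.8 Ω = 4437∠-5.0° Ω.
Step 4 — Power factor: PF = cos(φ) = Re(Z)/|Z| = 4420/4437.2 = 0.9961.
Step 5 — Type: Im(Z) = -389.8 ⇒ leading (phase φ = -5.0°).

PF = 0.9961 (leading, φ = -5.0°)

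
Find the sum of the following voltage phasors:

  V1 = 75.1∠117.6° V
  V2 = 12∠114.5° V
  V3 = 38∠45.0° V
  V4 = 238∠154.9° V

Step 1 — Convert each phasor to rectangular form:
  V1 = 75.1·(cos(117.6°) + j·sin(117.6°)) = -34.79 + j66.55 V
  V2 = 12·(cos(114.5°) + j·sin(114.5°)) = -4.976 + j10.92 V
  V3 = 38·(cos(45.0°) + j·sin(45.0°)) = 26.87 + j26.87 V
  V4 = 238·(cos(154.9°) + j·sin(154.9°)) = -215.5 + j101 V
Step 2 — Sum components: V_total = -228.4 + j205.3 V.
Step 3 — Convert to polar: |V_total| = 307.1 V, ∠V_total = 138.1°.

V_total = 307.1∠138.1° V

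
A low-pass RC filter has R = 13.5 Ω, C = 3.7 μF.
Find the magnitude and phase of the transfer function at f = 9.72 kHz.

Step 1 — Angular frequency: ω = 2π·9720 = 6.107e+04 rad/s.
Step 2 — Transfer function: H(jω) = 1/(1 + jωRC).
Step 3 — Denominator: 1 + jωRC = 1 + j·6.107e+04·13.5·3.7e-06 = 1 + j3.051.
Step 4 — H = 0.09703 - j0.296.
Step 5 — Magnitude: |H| = 0.3115 (-10.1 dB); phase: φ = -71.9°.

|H| = 0.3115 (-10.1 dB), φ = -71.9°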